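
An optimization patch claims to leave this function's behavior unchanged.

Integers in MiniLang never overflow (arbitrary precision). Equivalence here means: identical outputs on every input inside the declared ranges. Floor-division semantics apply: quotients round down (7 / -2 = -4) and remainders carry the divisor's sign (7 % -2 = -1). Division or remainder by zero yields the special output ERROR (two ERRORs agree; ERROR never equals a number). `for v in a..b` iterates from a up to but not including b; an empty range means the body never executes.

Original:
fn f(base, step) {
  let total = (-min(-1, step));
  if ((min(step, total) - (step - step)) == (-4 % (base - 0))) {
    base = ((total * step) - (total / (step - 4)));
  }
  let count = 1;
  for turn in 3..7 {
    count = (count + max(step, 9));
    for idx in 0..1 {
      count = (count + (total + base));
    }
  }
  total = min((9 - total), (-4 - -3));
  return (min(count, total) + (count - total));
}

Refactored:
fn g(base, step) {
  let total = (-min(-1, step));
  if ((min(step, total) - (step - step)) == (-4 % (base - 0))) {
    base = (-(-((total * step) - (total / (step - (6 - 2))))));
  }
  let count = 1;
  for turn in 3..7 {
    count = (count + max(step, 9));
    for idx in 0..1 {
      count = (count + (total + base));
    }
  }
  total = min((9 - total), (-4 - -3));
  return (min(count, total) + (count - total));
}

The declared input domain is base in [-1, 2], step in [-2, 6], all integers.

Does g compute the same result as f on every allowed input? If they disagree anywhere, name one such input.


This is a faithful refactor — arithmetic usage differs, plus constant usage differs, but the computed results match everywhere.
Spot check at base=1, step=-2 — f: total := 2 | ((min(step, total) - (step - step)) == (-4 % (base - 0))): false | count := 1 | iter turn=3: | count := 10 | iter idx=0: | count := 13 | iter turn=4: | count := 22 | iter idx=0: | count := 25 | iter turn=5: | count := 34 | iter idx=0: | count := 37 | iter turn=6: | count := 46 | iter idx=0: | count := 49 | total := -1 | result 49. g: total := 2 | ((min(step, total) - (step - step)) == (-4 % (base - 0))): false | count := 1 | iter turn=3: | count := 10 | iter idx=0: | count := 13 | iter turn=4: | count := 22 | iter idx=0: | count := 25 | iter turn=5: | count := 34 | iter idx=0: | count := 37 | iter turn=6: | count := 46 | iter idx=0: | count := 49 | total := -1 | result 49. Both give 49.
An exhaustive pass over the 36 declared inputs shows identical outputs.
verdict: equivalent


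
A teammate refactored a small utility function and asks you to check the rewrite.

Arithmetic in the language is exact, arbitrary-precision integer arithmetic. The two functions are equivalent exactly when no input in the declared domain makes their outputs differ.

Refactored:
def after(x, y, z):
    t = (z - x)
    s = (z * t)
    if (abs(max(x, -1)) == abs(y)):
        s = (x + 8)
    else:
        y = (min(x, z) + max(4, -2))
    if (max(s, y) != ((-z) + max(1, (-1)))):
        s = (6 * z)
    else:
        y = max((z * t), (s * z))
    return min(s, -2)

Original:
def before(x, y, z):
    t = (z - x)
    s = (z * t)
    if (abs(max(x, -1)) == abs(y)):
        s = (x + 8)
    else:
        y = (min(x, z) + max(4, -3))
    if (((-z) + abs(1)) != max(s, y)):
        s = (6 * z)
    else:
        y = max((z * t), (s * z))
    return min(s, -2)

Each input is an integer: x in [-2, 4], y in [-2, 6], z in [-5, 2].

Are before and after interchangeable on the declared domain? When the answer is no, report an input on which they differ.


Although `-3` became `-2`, no input in the stated domain can expose it.
Spot check at x=-1, y=4, z=-4 — before: t := -3 | s := 12 | (abs(max(x, -1)) == abs(y)): false | y := 0 | (((-z) + abs(1)) != max(s, y)): true | s := -24 | result -24. after: t := -3 | s := 12 | (abs(max(x, -1)) == abs(y)): false | y := 0 | (max(s, y) != ((-z) + max(1, (-1)))): true | s := -24 | result -24. Both give -24.
An exhaustive pass over the 504 declared inputs shows identical outputs.
verdict: equivalent


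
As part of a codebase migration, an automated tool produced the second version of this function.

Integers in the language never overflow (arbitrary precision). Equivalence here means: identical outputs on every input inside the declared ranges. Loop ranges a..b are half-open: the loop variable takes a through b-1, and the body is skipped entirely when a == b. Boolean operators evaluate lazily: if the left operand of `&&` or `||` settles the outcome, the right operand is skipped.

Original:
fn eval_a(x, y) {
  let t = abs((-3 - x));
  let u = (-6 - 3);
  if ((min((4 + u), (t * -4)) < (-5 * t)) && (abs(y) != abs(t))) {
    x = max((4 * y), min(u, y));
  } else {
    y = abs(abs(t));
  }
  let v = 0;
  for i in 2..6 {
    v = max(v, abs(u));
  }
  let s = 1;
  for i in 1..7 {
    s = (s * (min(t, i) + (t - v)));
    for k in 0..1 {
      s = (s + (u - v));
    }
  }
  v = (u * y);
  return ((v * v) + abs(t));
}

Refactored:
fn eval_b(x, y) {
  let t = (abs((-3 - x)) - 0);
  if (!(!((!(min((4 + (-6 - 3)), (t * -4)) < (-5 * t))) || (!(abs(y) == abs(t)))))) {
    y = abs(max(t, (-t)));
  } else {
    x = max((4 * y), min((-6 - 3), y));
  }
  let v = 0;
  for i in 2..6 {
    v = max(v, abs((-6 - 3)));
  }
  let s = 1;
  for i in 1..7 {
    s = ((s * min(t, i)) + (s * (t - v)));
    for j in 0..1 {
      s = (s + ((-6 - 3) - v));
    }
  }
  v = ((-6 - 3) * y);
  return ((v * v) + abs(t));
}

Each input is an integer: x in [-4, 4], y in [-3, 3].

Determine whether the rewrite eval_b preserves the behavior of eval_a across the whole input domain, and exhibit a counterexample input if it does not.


Evaluate both at x=-3, y=-3.
eval_a: t := 0 | u := -9 | ((min((4 + u), (t * -4)) < (-5 * t)) && (abs(y) != abs(t))): true | x := -9 | v := 0 | iter i=2: | v := 9 | iter i=3: | v := 9 | iter i=4: | v := 9 | iter i=5: | v := 9 | s := 1 | iter i=1: | s := -9 | iter k=0: | s := -27 | iter i=2: | s := 243 | iter k=0: | s := 225 | iter i=3: | s := -2025 | iter k=0: | s := -2043 | iter i=4: | s := 18387 | iter k=0: | s := 18369 | iter i=5: | s := -165321 | iter k=0: | s := -165339 | iter i=6: | s := 1488051 | iter k=0: | s := 1488033 | v := 27 | result 729
eval_b: t := 0 | (!(!((!(min((4 + (-6 - 3)), (t * -4)) < (-5 * t))) || (!(abs(y) == abs(t)))))): true | y := 0 | v := 0 | iter i=2: | v := 9 | iter i=3: | v := 9 | iter i=4: | v := 9 | iter i=5: | v := 9 | s := 1 | iter i=1: | s := -9 | iter j=0: | s := -27 | iter i=2: | s := 243 | iter j=0: | s := 225 | iter i=3: | s := -2025 | iter j=0: | s := -2043 | iter i=4: | s := 18387 | iter j=0: | s := 18369 | iter i=5: | s := -165321 | iter j=0: | s := -165339 | iter i=6: | s := 1488051 | iter j=0: | s := 1488033 | v := 0 | result 0
729 vs 0 — the two versions disagree here.
verdict: not equivalent; witness: x=-3, y=-3


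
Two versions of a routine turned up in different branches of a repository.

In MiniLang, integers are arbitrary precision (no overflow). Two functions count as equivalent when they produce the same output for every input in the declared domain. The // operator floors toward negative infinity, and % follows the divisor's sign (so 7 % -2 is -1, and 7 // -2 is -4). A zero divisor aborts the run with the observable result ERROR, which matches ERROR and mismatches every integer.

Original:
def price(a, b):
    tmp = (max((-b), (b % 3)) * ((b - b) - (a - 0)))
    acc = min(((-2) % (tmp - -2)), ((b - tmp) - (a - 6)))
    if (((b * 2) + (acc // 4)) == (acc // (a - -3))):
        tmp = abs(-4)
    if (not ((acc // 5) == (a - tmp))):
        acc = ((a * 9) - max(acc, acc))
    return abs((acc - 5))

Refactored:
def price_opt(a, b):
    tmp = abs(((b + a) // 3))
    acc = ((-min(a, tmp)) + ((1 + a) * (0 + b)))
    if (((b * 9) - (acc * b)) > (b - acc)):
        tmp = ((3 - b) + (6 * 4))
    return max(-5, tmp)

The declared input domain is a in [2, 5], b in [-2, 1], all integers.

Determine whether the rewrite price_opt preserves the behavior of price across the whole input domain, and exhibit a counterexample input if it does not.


The rewrite breaks on a=2, b=-2, where the results are 13 and 0.
price: tmp=-4, then acc=0, then (((b * 2) + (acc // 4)) == (acc // (a - -3))) is false, then (not ((acc // 5) == (a - tmp))) is true, then acc=18, then returns 13
price_opt: tmp=0, then acc=-6, then (((b * 9) - (acc * b)) > (b - acc)) is false, then returns 0
verdict: not equivalent; witness: a=2, b=-2


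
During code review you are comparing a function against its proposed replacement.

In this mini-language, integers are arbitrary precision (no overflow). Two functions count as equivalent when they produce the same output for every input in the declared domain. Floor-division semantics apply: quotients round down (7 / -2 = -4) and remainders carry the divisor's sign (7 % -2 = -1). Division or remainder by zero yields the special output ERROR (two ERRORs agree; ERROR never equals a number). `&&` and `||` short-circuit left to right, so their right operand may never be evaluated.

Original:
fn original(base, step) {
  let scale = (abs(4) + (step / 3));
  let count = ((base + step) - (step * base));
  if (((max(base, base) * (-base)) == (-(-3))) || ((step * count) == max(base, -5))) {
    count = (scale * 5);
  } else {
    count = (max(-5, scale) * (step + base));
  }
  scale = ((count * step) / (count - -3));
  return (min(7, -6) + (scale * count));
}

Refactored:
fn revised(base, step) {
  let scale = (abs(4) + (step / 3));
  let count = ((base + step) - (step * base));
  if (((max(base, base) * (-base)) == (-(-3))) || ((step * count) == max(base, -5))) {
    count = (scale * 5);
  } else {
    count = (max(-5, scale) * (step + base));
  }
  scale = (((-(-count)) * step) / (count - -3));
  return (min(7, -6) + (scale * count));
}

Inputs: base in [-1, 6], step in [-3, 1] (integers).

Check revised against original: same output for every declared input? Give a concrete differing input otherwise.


The two are interchangeable: same computation, different form, and every declared input agrees.
Tracing base=6, step=0: original: scale becomes 4; next count becomes 6; next (((max(base, base) * (-base)) == (-(-3))) || ((step * count) == max(base, -5))) evaluates to false; next count becomes 24; next scale becomes 0; next final value -6 | revised: scale becomes 4; next count becomes 6; next (((max(base, base) * (-base)) == (-(-3))) || ((step * count) == max(base, -5))) evaluates to false; next count becomes 24; next scale becomes 0; next final value -6 — matching result -6.
Every one of the 40 inputs gives matching results.
verdict: equivalent


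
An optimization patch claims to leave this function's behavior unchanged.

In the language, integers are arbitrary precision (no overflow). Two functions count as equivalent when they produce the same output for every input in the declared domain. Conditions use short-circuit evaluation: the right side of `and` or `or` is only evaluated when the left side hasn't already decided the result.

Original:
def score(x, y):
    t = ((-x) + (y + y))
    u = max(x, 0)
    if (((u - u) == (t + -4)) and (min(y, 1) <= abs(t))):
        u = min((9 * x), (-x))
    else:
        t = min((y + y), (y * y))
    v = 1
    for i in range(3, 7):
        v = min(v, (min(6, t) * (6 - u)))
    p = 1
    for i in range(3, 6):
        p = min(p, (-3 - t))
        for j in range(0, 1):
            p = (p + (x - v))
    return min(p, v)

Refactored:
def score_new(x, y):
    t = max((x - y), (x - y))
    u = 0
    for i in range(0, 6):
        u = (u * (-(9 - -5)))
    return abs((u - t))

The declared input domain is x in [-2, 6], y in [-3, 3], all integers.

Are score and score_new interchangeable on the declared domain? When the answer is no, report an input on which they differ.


Not equivalent: x=-2, y=-3 separates them (-36 vs 1).
score: t becomes -4; next u becomes 0; next (((u - u) == (t + -4)) and (min(y, 1) <= abs(t))) evaluates to false; next t becomes -6; next v becomes 1; next at i=3:; next v becomes -36; next at i=4:; next v becomes -36; next at i=5:; next v becomes -36; next at i=6:; next v becomes -36; next p becomes 1; next at i=3:; next p becomes 1; next at j=0:; next p becomes 35; next at i=4:; next p becomes 3; next at j=0:; next p becomes 37; next at i=5:; next p becomes 3; next at j=0:; next p becomes 37; next final value -36
score_new: t becomes 1; next u becomes 0; next at i=0:; next u becomes 0; next at i=1:; next u becomes 0; next at i=2:; next u becomes 0; next at i=3:; next u becomes 0; next at i=4:; next u becomes 0; next at i=5:; next u becomes 0; next final value 1
verdict: not equivalent; witness: x=-2, y=-3


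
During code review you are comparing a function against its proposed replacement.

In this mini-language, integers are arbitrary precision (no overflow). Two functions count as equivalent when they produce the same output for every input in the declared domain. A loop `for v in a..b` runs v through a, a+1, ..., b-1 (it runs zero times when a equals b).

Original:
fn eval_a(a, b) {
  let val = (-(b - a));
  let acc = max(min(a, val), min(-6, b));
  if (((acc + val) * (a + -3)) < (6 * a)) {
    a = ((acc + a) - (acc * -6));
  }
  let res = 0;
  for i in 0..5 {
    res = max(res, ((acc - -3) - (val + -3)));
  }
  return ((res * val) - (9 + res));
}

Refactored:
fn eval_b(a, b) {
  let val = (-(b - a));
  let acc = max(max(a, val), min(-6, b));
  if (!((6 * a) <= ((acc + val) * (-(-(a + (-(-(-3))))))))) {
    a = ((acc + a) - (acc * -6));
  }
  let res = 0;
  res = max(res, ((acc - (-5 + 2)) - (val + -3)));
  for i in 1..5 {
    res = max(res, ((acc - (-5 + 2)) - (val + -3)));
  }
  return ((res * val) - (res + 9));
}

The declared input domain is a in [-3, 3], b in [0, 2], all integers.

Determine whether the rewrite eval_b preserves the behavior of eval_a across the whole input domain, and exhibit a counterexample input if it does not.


Take a=-3, b=1.
eval_a: val = -4; acc = -4; (((acc + val) * (a + -3)) < (6 * a)) -> false; res = 0; [i=0]; res = 6; [i=1]; res = 6; [i=2]; res = 6; [i=3]; res = 6; [i=4]; res = 6; return -39
eval_b: val = -4; acc = -3; (!((6 * a) <= ((acc + val) * (-(-(a + (-(-(-3))))))))) -> false; res = 0; res = 7; [i=1]; res = 7; [i=2]; res = 7; [i=3]; res = 7; [i=4]; res = 7; return -44
-39 against -44: the behavior changed.
verdict: not equivalent; witness: a=-3, b=1


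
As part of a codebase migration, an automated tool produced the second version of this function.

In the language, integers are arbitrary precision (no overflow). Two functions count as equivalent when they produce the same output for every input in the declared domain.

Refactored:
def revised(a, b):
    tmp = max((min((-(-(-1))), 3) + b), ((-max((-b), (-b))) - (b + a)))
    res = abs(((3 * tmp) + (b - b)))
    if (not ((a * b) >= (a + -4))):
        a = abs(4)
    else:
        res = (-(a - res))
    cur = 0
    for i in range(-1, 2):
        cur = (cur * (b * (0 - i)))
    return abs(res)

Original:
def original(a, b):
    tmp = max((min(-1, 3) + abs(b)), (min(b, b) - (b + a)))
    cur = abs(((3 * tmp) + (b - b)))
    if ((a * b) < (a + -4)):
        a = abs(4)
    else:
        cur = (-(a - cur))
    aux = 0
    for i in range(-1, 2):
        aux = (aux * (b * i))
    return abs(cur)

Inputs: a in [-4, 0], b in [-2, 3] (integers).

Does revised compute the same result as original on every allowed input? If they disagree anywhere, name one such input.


Not equivalent: a=0, b=-2 separates them (3 vs 0).
original: tmp := 1 | cur := 3 | ((a * b) < (a + -4)): false | cur := 3 | aux := 0 | iter i=-1: | aux := 0 | iter i=0: | aux := 0 | iter i=1: | aux := 0 | result 3
revised: tmp := 0 | res := 0 | (not ((a * b) >= (a + -4))): false | res := 0 | cur := 0 | iter i=-1: | cur := 0 | iter i=0: | cur := 0 | iter i=1: | cur := 0 | result 0
verdict: not equivalent; witness: a=0, b=-2


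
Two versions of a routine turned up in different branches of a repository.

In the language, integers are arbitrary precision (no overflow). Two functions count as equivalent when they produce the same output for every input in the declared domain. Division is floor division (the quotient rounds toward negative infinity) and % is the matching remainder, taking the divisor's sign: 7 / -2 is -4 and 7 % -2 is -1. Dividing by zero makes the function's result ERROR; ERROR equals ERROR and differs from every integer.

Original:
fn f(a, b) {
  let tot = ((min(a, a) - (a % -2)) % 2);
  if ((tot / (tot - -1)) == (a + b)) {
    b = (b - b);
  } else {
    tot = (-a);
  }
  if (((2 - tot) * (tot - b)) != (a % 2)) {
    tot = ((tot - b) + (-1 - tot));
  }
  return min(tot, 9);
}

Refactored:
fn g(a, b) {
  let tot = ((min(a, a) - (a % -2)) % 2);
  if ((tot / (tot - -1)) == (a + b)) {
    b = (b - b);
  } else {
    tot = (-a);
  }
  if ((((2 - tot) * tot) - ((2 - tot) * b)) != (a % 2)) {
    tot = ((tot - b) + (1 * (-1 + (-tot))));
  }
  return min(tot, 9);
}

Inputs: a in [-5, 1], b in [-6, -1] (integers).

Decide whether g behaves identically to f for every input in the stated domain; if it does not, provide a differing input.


The two versions differ — the changes include constant usage differs, arithmetic usage differs.
One worked example (a=-3, b=-5) — f: tot becomes 0; next ((tot / (tot - -1)) == (a + b)) evaluates to false; next tot becomes 3; next (((2 - tot) * (tot - b)) != (a % 2)) evaluates to true; next tot becomes 4; next final value 4; g: tot becomes 0; next ((tot / (tot - -1)) == (a + b)) evaluates to false; next tot becomes 3; next ((((2 - tot) * tot) - ((2 - tot) * b)) != (a % 2)) evaluates to true; next tot becomes 4; next final value 4; agreement on 4.
Across all 42 domain points the two functions coincide.
verdict: equivalent


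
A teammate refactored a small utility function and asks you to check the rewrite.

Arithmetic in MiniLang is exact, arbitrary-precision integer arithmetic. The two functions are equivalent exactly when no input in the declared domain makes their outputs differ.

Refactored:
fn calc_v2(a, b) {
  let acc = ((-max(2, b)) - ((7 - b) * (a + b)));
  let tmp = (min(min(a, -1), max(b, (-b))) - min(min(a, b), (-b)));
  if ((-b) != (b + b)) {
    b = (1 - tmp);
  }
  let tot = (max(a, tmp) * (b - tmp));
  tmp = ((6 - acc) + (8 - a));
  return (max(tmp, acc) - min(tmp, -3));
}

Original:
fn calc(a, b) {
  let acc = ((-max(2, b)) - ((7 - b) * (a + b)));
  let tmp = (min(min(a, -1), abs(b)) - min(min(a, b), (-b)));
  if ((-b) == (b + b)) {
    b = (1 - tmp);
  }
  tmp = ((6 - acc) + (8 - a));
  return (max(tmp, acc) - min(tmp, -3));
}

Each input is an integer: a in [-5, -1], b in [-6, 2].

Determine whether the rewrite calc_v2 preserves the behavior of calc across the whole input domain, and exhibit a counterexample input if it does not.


Although `((-b) == (b + b))` became `((-b) != (b + b))`, no input in the stated domain can expose it.
Tracing a=-5, b=-4: calc: acc becomes 97; next tmp becomes 0; next ((-b) == (b + b)) evaluates to false; next tmp becomes -78; next final value 175 | calc_v2: acc becomes 97; next tmp becomes 0; next ((-b) != (b + b)) evaluates to true; next b becomes 1; next tot becomes 0; next tmp becomes -78; next final value 175 — matching result 175.
Checked all 45 inputs in the declared domain: the outputs agree on every one.
verdict: equivalent


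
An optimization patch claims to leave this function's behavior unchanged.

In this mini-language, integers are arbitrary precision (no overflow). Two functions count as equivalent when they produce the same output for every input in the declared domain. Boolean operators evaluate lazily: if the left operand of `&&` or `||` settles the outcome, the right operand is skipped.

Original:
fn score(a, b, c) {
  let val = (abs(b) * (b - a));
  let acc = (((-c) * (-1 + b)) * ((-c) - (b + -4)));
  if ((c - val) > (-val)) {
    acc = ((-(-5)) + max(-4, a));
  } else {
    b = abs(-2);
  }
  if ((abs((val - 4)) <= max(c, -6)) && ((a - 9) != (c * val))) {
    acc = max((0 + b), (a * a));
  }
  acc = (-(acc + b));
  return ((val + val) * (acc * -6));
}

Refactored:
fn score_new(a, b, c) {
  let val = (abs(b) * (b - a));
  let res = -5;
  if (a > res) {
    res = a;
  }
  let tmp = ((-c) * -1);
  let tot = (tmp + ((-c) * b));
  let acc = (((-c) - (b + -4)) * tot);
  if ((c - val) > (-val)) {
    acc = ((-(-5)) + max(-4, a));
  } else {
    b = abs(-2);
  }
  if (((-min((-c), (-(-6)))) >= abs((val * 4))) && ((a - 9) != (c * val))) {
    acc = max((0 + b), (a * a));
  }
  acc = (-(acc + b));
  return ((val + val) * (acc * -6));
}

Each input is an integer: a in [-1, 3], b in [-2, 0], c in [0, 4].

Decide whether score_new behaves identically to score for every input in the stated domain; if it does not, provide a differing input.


Run the pair on a=0, b=-1, c=4.
score: val becomes -1; next acc becomes 8; next ((c - val) > (-val)) evaluates to true; next acc becomes 5; next ((abs((val - 4)) <= max(c, -6)) && ((a - 9) != (c * val))) evaluates to false; next acc becomes -4; next final value -48
score_new: val becomes -1; next res becomes -5; next (a > res) evaluates to true; next res becomes 0; next tmp becomes 4; next tot becomes 8; next acc becomes 8; next ((c - val) > (-val)) evaluates to true; next acc becomes 5; next (((-min((-c), (-(-6)))) >= abs((val * 4))) && ((a - 9) != (c * val))) evaluates to true; next acc becomes 0; next acc becomes 1; next final value 12
-48 against 12: the behavior changed.
verdict: not equivalent; witness: a=0, b=-1, c=4


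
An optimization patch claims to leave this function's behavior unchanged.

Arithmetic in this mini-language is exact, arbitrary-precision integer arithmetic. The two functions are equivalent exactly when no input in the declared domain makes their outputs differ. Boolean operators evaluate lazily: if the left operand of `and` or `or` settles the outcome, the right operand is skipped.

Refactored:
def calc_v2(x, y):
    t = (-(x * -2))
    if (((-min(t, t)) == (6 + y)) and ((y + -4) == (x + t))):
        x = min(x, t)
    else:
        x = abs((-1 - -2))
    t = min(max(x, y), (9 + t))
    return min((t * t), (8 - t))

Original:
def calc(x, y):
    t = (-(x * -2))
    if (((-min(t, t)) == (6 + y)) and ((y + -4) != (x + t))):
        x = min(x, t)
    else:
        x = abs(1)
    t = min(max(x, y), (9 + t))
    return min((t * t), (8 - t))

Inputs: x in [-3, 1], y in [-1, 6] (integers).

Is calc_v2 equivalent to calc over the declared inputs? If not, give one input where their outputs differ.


Evaluate both at x=-3, y=0.
calc: t=-6, then (((-min(t, t)) == (6 + y)) and ((y + -4) != (x + t))) is true, then x=-6, then t=0, then returns 0
calc_v2: t=-6, then (((-min(t, t)) == (6 + y)) and ((y + -4) == (x + t))) is false, then x=1, then t=1, then returns 1
0 against 1: the behavior changed.
verdict: not equivalent; witness: x=-3, y=0


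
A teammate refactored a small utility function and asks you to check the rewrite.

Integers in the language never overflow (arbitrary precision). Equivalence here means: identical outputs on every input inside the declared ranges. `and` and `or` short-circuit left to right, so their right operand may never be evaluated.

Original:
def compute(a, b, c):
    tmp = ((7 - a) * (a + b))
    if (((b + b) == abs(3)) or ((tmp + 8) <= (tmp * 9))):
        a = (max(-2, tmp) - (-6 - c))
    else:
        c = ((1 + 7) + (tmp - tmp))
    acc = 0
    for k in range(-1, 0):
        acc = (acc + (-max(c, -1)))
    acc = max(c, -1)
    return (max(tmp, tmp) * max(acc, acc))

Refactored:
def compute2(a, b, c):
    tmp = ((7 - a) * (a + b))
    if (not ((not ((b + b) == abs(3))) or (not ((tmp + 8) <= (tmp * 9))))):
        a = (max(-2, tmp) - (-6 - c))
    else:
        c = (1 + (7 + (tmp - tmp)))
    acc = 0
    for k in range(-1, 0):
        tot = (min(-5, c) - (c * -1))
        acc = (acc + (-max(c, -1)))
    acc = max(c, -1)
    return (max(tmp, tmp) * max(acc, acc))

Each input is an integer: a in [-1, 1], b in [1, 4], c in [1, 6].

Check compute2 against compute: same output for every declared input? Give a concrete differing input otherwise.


On input a=-1, b=2, c=1, compute returns 8 while compute2 returns 64.
verdict: not equivalent; witness: a=-1, b=2, c=1


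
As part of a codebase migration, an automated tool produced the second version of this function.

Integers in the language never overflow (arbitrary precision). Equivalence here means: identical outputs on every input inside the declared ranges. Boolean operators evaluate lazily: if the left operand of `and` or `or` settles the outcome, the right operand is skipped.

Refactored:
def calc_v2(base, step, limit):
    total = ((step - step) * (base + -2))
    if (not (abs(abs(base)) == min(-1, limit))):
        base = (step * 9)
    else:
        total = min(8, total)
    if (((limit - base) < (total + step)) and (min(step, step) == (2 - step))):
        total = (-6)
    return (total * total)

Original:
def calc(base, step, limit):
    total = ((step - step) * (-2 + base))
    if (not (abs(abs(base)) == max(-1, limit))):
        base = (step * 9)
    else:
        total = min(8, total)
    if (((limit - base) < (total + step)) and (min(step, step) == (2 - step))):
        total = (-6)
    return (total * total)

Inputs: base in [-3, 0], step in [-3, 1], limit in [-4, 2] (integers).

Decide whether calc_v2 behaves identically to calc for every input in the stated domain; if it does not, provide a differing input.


The rewrite breaks on base=-2, step=1, limit=2, where the results are 0 and 36.
calc: total becomes 0; next (not (abs(abs(base)) == max(-1, limit))) evaluates to false; next total becomes 0; next (((limit - base) < (total + step)) and (min(step, step) == (2 - step))) evaluates to false; next final value 0
calc_v2: total becomes 0; next (not (abs(abs(base)) == min(-1, limit))) evaluates to true; next base becomes 9; next (((limit - base) < (total + step)) and (min(step, step) == (2 - step))) evaluates to true; next total becomes -6; next final value 36
verdict: not equivalent; witness: base=-2, step=1, limit=2


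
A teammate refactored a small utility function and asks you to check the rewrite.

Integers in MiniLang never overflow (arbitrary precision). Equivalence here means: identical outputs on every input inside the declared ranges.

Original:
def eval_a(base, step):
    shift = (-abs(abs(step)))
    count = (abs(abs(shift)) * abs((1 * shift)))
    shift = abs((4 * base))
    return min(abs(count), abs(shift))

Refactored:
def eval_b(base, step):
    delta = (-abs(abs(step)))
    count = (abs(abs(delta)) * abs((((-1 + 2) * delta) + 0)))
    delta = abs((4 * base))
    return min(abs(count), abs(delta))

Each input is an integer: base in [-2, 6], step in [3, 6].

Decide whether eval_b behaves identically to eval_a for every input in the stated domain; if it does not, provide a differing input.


Changes here: arithmetic usage differs, plus constant usage differs, plus local variable names differ; the full 36-point sweep finds no disagreement.
verdict: equivalent


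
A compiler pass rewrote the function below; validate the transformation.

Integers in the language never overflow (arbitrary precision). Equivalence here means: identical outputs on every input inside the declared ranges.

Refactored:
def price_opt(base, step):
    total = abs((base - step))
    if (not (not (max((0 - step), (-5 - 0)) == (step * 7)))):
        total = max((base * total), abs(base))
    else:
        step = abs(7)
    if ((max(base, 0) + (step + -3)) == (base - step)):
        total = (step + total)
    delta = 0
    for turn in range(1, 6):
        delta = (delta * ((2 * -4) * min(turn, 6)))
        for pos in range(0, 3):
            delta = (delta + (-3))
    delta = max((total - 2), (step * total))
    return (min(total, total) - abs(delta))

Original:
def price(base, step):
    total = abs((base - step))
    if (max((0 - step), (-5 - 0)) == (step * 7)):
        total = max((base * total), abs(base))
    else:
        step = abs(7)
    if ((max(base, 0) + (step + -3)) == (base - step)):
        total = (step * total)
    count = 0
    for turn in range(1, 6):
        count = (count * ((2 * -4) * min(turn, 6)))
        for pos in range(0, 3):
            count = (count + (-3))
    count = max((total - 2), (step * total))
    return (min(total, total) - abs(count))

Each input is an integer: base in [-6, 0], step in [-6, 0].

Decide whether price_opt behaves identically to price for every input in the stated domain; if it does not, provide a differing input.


Evaluate both at base=-3, step=0.
price: total = 3; (max((0 - step), (-5 - 0)) == (step * 7)) -> true; total = 3; ((max(base, 0) + (step + -3)) == (base - step)) -> true; total = 0; count = 0; [turn=1]; count = 0; [pos=0]; count = -3; [pos=1]; count = -6; [pos=2]; count = -9; [turn=2]; count = 144; [pos=0]; count = 141; [pos=1]; count = 138; [pos=2]; count = 135; [turn=3]; count = -3240; [pos=0]; count = -3243; [pos=1]; count = -3246; [pos=2]; count = -3249; [turn=4]; count = 103968; [pos=0]; count = 103965; [pos=1]; count = 103962; [pos=2]; count = 103959; [turn=5]; count = -4158360; [pos=0]; count = -4158363; [pos=1]; count = -4158366; [pos=2]; count = -4158369; count = 0; return 0
price_opt: total = 3; (not (not (max((0 - step), (-5 - 0)) == (step * 7)))) -> true; total = 3; ((max(base, 0) + (step + -3)) == (base - step)) -> true; total = 3; delta = 0; [turn=1]; delta = 0; [pos=0]; delta = -3; [pos=1]; delta = -6; [pos=2]; delta = -9; [turn=2]; delta = 144; [pos=0]; delta = 141; [pos=1]; delta = 138; [pos=2]; delta = 135; [turn=3]; delta = -3240; [pos=0]; delta = -3243; [pos=1]; delta = -3246; [pos=2]; delta = -3249; [turn=4]; delta = 103968; [pos=0]; delta = 103965; [pos=1]; delta = 103962; [pos=2]; delta = 103959; [turn=5]; delta = -4158360; [pos=0]; delta = -4158363; [pos=1]; delta = -4158366; [pos=2]; delta = -4158369; delta = 1; return 2
0 against 2: the behavior changed.
verdict: not equivalent; witness: base=-3, step=0


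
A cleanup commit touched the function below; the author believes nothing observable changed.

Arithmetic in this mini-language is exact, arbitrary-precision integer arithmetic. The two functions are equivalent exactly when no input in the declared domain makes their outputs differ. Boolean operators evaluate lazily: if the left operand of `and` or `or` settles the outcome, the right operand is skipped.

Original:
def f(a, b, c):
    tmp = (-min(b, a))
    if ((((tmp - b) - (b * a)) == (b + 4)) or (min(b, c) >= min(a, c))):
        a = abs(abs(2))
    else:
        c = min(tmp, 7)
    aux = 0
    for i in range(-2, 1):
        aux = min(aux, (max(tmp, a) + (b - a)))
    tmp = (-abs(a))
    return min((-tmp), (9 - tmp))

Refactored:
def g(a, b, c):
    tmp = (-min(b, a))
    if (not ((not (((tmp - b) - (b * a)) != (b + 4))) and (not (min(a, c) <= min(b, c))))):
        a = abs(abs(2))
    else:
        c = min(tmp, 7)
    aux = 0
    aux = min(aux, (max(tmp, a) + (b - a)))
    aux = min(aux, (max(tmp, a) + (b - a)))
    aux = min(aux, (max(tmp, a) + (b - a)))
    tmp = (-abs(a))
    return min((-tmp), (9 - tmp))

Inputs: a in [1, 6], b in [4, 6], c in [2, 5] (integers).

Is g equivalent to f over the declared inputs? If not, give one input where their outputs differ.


These are not equivalent — on a=5, b=4, c=5 the outputs split (5 vs 2).
f: tmp = -4; ((((tmp - b) - (b * a)) == (b + 4)) or (min(b, c) >= min(a, c))) -> false; c = -4; aux = 0; [i=-2]; aux = 0; [i=-1]; aux = 0; [i=0]; aux = 0; tmp = -5; return 5
g: tmp = -4; (not ((not (((tmp - b) - (b * a)) != (b + 4))) and (not (min(a, c) <= min(b, c))))) -> true; a = 2; aux = 0; aux = 0; aux = 0; aux = 0; tmp = -2; return 2
verdict: not equivalent; witness: a=5, b=4, c=5


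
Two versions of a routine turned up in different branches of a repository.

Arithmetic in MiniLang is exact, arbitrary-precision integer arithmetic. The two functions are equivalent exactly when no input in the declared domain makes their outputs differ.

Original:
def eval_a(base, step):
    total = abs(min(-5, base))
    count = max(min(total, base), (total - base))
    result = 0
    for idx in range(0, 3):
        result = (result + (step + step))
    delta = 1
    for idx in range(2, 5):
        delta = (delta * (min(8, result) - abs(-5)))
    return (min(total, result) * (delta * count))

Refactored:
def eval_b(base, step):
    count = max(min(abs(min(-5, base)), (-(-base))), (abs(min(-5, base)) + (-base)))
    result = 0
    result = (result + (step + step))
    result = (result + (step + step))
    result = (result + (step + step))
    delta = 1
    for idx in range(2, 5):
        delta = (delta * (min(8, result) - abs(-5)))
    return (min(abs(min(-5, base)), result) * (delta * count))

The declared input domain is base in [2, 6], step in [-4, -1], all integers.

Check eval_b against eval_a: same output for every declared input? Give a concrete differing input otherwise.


Reading the diff, among the changes: local variable names differ; also constant usage differs; also loop structure differs; also min/max/abs usage differs; also arithmetic usage differs.
One worked example (base=2, step=-3) — eval_a: total=5, then count=3, then result=0, then (idx=0), then result=-6, then (idx=1), then result=-12, then (idx=2), then result=-18, then delta=1, then (idx=2), then delta=-23, then (idx=3), then delta=529, then (idx=4), then delta=-12167, then returns 657018; eval_b: count=3, then result=0, then result=-6, then result=-12, then result=-18, then delta=1, then (idx=2), then delta=-23, then (idx=3), then delta=529, then (idx=4), then delta=-12167, then returns 657018; agreement on 657018.
Across all 20 domain points the two functions coincide.
verdict: equivalent


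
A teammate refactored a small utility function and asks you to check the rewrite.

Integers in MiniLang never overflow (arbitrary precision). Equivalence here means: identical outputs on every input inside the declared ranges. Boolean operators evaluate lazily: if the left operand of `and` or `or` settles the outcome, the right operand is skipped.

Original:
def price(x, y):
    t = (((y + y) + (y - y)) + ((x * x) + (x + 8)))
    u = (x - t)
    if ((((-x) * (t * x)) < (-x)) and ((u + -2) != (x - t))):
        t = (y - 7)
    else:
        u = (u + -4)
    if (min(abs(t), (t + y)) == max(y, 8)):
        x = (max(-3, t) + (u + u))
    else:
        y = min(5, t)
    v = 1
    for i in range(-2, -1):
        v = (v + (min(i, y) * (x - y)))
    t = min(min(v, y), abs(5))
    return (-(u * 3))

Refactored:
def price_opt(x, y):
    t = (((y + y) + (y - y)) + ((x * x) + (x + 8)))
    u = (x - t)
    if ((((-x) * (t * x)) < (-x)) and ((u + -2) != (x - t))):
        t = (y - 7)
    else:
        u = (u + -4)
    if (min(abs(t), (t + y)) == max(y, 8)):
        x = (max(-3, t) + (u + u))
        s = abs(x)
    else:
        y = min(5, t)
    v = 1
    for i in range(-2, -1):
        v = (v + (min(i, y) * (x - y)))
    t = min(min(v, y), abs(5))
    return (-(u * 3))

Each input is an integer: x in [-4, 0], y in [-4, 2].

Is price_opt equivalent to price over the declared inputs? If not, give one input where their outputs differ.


Reading the diff, among the changes: statement counts differ, plus local variable names differ, plus min/max/abs usage differs.
As a probe, take x=0, y=2: price runs t := 12 | u := -12 | ((((-x) * (t * x)) < (-x)) and ((u + -2) != (x - t))): false | u := -16 | (min(abs(t), (t + y)) == max(y, 8)): false | y := 5 | v := 1 | iter i=-2: | v := 11 | t := 5 | result 48; price_opt runs t := 12 | u := -12 | ((((-x) * (t * x)) < (-x)) and ((u + -2) != (x - t))): false | u := -16 | (min(abs(t), (t + y)) == max(y, 8)): false | y := 5 | v := 1 | iter i=-2: | v := 11 | t := 5 | result 48; both end at 48.
Across all 35 domain points the two functions coincide.
verdict: equivalent


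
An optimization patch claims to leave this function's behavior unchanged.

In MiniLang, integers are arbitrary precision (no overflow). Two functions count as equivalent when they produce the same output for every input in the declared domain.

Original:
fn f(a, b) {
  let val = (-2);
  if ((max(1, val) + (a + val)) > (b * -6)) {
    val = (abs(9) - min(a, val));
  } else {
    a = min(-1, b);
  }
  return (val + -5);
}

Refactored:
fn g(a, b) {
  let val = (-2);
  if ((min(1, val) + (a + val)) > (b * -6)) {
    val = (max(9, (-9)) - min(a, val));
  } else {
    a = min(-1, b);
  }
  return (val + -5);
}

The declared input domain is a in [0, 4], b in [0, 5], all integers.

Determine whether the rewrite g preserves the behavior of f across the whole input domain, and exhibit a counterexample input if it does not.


Try a=2, b=0.
f: val=-2, then ((max(1, val) + (a + val)) > (b * -6)) is true, then val=11, then returns 6
g: val=-2, then ((min(1, val) + (a + val)) > (b * -6)) is false, then a=-1, then returns -7
6 != -7, so the rewrite changes behavior.
verdict: not equivalent; witness: a=2, b=0


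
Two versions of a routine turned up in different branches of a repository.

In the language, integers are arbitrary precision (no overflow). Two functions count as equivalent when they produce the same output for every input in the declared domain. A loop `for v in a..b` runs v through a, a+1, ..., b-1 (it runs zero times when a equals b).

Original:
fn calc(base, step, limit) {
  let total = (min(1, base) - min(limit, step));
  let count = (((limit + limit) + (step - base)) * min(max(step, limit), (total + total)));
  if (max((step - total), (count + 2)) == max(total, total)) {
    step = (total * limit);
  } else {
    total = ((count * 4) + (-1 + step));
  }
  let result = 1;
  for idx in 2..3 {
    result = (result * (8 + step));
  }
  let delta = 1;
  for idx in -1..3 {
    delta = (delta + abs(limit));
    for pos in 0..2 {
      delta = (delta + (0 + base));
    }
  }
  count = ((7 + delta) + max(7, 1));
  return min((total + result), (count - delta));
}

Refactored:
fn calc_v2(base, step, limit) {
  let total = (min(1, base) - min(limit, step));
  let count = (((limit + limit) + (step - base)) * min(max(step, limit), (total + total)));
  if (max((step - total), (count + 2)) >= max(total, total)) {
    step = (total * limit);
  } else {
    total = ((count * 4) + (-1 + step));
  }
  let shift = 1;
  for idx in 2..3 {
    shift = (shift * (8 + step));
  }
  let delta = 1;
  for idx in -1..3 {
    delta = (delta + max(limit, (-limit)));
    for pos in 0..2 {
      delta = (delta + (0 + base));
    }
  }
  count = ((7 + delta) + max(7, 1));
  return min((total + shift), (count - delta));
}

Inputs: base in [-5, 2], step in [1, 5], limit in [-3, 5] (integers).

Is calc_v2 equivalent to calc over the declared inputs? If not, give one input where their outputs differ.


Evaluate both at base=-5, step=1, limit=-3.
calc: total=-2, then count=0, then (max((step - total), (count + 2)) == max(total, total)) is false, then total=0, then result=1, then (idx=2), then result=9, then delta=1, then (idx=-1), then delta=4, then (pos=0), then delta=-1, then (pos=1), then delta=-6, then (idx=0), then delta=-3, then (pos=0), then delta=-8, then (pos=1), then delta=-13, then (idx=1), then delta=-10, then (pos=0), then delta=-15, then (pos=1), then delta=-20, then (idx=2), then delta=-17, then (pos=0), then delta=-22, then (pos=1), then delta=-27, then count=-13, then returns 9
calc_v2: total=-2, then count=0, then (max((step - total), (count + 2)) >= max(total, total)) is true, then step=6, then shift=1, then (idx=2), then shift=14, then delta=1, then (idx=-1), then delta=4, then (pos=0), then delta=-1, then (pos=1), then delta=-6, then (idx=0), then delta=-3, then (pos=0), then delta=-8, then (pos=1), then delta=-13, then (idx=1), then delta=-10, then (pos=0), then delta=-15, then (pos=1), then delta=-20, then (idx=2), then delta=-17, then (pos=0), then delta=-22, then (pos=1), then delta=-27, then count=-13, then returns 12
9 and 12 differ, so these are not the same function on this domain.
verdict: not equivalent; witness: base=-5, step=1, limit=-3


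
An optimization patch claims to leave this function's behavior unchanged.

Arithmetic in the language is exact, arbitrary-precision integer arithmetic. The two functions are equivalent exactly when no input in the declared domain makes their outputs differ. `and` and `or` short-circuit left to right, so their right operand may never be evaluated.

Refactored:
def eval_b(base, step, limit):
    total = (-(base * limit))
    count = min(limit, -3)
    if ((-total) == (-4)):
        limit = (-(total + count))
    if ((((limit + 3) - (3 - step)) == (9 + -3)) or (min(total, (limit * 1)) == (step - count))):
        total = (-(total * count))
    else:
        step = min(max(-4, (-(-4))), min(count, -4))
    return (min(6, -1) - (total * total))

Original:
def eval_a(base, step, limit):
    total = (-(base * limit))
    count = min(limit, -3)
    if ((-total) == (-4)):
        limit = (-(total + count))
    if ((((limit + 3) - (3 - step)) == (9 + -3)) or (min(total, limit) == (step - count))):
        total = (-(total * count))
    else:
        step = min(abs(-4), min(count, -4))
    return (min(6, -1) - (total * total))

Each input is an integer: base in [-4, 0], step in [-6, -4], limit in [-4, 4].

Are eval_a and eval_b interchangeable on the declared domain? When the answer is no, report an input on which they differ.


The two versions differ — the changes include constant usage differs, arithmetic usage differs, min/max/abs usage differs.
Spot check at base=0, step=-4, limit=0 — eval_a: total=0, then count=-3, then ((-total) == (-4)) is false, then ((((limit + 3) - (3 - step)) == (9 + -3)) or (min(total, limit) == (step - count))) is false, then step=-4, then returns -1. eval_b: total=0, then count=-3, then ((-total) == (-4)) is false, then ((((limit + 3) - (3 - step)) == (9 + -3)) or (min(total, (limit * 1)) == (step - count))) is false, then step=-4, then returns -1. Both give -1.
Across all 135 domain points the two functions coincide.
verdict: equivalent
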